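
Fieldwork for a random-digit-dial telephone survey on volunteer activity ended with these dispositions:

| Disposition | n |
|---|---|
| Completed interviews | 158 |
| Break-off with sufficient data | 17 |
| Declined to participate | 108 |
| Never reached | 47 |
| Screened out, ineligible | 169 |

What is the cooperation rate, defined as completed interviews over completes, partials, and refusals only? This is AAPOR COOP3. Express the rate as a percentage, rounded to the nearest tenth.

55.8%

Num: 158
Denom: 158 + 17 + 108 = 283
COOP3 = 158 / 283 = 0.5583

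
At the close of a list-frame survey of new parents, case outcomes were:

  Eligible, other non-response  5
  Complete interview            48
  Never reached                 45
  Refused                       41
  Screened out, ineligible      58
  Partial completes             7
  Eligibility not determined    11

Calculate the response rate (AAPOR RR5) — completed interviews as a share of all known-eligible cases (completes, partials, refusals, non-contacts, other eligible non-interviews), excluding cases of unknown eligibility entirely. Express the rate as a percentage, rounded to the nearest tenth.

Numerator = 48
Denominator = 48 + 7 + 41 + 45 + 5 = 146
RR5 = 48 / 146 = 0.3288

32.9%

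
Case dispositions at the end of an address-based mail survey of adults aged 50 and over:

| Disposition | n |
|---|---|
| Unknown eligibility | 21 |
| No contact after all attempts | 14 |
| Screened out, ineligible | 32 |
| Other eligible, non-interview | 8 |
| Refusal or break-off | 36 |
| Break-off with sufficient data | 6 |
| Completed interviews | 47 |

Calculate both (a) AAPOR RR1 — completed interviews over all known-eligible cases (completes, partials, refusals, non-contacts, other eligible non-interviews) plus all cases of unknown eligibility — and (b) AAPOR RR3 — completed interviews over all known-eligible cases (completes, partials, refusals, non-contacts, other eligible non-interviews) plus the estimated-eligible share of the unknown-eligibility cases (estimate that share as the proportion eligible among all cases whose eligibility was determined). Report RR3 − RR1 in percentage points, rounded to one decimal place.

1.3

Num = 47
Denominator = 47 + 6 + 36 + 14 + 8 + 21 = 132
RR1 = 47 / 132 = 0.3561
Known eligible = 47 + 6 + 36 + 14 + 8 = 111
e = 111 / (111 + 32) = 111 / 143 = 0.7762
Eligible share of unknowns = 0.7762 × 21 = 16.30
Denominator = 111 + 16.30 = 127.30
RR3 = 47 / 127.30 = 0.3692
Difference = 36.92 − 35.61 = 1.31 percentage points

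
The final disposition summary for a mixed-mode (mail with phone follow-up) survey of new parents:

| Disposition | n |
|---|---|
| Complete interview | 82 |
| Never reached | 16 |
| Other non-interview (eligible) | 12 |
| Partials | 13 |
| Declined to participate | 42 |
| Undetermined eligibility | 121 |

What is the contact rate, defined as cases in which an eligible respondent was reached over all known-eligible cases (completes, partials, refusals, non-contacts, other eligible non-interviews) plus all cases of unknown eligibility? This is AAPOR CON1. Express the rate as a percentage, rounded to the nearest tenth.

Numerator: 82 + 13 + 42 + 12 = 149
Denom: 82 + 13 + 42 + 16 + 12 + 121 = 286
CON1 = 149 / 286 = 0.5210

52.1%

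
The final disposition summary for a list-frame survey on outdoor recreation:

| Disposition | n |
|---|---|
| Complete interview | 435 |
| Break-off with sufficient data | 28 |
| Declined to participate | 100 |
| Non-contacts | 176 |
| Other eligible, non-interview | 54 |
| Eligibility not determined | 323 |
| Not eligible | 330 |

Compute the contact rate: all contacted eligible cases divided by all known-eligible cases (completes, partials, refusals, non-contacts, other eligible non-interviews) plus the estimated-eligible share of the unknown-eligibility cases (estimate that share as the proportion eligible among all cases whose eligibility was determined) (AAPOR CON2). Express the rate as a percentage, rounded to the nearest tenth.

Numerator: 435 + 28 + 100 + 54 = 617
Known eligible: 435 + 28 + 100 + 176 + 54 = 793
e = 793 / (793 + 330) = 793 / 1123 = 0.7061
Estimated eligible among unknowns: 0.7061 × 323 = 228.07
Denominator: 793 + 228.07 = 1021.07
CON2 = 617 / 1021.07 = 0.6043

60.4%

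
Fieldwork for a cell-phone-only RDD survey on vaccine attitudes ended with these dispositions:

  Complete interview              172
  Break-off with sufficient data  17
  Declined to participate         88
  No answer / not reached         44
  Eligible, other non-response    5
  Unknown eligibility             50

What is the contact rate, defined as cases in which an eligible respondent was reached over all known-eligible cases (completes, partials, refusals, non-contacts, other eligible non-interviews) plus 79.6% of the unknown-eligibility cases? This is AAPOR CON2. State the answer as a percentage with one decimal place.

Top → 172 + 17 + 88 + 5 = 282
Determined eligible → 172 + 17 + 88 + 44 + 5 = 326
Estimated eligible among unknowns → 0.7960 × 50 = 39.80
Denominator → 326 + 39.80 = 365.80
CON2 = 282 / 365.80 = 0.7709

77.1%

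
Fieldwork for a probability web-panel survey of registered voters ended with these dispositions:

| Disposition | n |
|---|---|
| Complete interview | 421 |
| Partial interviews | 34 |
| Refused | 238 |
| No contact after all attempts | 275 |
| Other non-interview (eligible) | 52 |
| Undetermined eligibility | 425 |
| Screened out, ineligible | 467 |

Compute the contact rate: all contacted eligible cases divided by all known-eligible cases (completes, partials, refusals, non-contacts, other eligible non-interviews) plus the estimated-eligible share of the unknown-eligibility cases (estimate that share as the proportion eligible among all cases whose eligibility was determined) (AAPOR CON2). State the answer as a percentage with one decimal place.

56.8%

Num: 421 + 34 + 238 + 52 = 745
Eligible (known): 421 + 34 + 238 + 275 + 52 = 1020
e = 1020 / (1020 + 467) = 1020 / 1487 = 0.6859
Estimated eligible among unknowns: 0.6859 × 425 = 291.51
Denominator: 1020 + 291.51 = 1311.51
CON2 = 745 / 1311.51 = 0.5680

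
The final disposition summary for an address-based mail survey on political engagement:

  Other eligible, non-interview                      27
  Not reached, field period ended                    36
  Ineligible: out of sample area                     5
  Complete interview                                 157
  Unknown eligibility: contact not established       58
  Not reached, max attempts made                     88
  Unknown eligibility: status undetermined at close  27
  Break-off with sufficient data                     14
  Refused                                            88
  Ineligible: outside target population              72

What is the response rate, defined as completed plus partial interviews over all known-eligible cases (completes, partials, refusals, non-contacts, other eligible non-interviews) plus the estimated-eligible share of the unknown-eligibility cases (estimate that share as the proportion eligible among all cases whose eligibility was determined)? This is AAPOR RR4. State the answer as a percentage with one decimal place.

Non-contacts = 36 + 88 = 124
Unknown if eligible = 58 + 27 = 85
Not eligible = 72 + 5 = 77
Numerator = 157 + 14 = 171
Determined eligible = 157 + 14 + 88 + 124 + 27 = 410
e = 410 / (410 + 77) = 410 / 487 = 0.8419
Eligible share of unknowns = 0.8419 × 85 = 71.56
Denom = 410 + 71.56 = 481.56
RR4 = 171 / 481.56 = 0.3551

35.5%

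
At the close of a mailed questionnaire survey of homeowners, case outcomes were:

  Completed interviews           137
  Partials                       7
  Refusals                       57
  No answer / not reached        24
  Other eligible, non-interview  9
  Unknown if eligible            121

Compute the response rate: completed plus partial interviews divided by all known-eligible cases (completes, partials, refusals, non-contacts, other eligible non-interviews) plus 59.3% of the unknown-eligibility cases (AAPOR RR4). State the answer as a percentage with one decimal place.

47.1%

Numerator → 137 + 7 = 144
Determined eligible → 137 + 7 + 57 + 24 + 9 = 234
Eligible share of unknowns → 0.5930 × 121 = 71.75
Denominator → 234 + 71.75 = 305.75
RR4 = 144 / 305.75 = 0.4710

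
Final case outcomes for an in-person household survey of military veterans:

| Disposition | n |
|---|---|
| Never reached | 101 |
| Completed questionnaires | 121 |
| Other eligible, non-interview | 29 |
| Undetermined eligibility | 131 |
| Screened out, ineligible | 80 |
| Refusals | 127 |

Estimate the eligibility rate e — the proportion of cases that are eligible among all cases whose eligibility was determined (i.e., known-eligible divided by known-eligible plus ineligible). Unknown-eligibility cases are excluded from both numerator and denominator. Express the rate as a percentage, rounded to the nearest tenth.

82.5%

Eligible (known): 121 + 127 + 101 + 29 = 378
e = 378 / (378 + 80) = 378 / 458 = 0.8253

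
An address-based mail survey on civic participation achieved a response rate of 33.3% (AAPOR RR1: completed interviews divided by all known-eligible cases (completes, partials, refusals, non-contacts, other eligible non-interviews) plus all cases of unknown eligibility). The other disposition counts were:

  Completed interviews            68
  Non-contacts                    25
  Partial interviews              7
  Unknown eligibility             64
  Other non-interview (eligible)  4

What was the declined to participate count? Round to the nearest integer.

36

RR1 = 68 / D = 0.333
D = 68 / 0.333 = 204.2
Rest of base = 168
declined to participate = 204.2 − 168 ≈ 36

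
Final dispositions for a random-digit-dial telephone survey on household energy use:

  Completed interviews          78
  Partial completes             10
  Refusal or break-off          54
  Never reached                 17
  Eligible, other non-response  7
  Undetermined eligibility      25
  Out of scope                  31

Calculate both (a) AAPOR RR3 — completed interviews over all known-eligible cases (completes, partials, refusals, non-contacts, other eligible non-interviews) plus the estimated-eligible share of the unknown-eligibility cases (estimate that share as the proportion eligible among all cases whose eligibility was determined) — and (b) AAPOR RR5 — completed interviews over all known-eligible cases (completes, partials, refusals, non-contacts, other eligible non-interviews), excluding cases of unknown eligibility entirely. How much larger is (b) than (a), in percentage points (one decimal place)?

Num = 78
Eligible (known) = 78 + 10 + 54 + 17 + 7 = 166
e = 166 / (166 + 31) = 166 / 197 = 0.8426
e × U = 0.8426 × 25 = 21.07
Base = 166 + 21.07 = 187.07
RR3 = 78 / 187.07 = 0.4170
Base = 78 + 10 + 54 + 17 + 7 = 166
RR5 = 78 / 166 = 0.4699
Difference = 46.99 − 41.70 = 5.29 percentage points

5.3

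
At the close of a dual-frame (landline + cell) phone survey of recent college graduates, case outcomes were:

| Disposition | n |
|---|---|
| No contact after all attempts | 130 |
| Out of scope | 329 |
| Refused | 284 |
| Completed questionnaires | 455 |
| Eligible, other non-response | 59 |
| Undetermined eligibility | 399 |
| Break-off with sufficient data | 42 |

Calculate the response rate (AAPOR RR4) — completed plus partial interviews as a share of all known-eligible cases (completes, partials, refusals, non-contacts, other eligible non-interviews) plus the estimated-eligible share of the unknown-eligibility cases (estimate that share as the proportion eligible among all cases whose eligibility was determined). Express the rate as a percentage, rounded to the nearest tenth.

Num: 455 + 42 = 497
Eligible (known): 455 + 42 + 284 + 130 + 59 = 970
e = 970 / (970 + 329) = 970 / 1299 = 0.7467
e × U: 0.7467 × 399 = 297.93
Denom: 970 + 297.93 = 1267.93
RR4 = 497 / 1267.93 = 0.3920

39.2%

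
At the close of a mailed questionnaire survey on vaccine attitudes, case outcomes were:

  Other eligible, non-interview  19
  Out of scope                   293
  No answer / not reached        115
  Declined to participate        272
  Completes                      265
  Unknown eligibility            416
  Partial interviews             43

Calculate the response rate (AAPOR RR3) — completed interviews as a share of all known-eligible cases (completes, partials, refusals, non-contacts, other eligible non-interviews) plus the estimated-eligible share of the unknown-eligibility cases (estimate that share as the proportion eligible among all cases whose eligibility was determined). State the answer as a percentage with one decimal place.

26.3%

Top → 265
Known eligible → 265 + 43 + 272 + 115 + 19 = 714
e = 714 / (714 + 293) = 714 / 1007 = 0.7090
Eligible share of unknowns → 0.7090 × 416 = 294.94
Denominator → 714 + 294.94 = 1008.94
RR3 = 265 / 1008.94 = 0.2627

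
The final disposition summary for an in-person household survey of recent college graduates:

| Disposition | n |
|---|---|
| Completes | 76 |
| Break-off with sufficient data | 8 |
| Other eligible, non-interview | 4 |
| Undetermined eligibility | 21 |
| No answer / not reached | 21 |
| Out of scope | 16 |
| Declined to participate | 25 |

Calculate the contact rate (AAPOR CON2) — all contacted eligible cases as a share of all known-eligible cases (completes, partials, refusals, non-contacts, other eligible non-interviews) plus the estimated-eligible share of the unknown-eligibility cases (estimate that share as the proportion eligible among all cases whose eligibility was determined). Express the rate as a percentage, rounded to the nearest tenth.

Numerator = 76 + 8 + 25 + 4 = 113
Eligible (known) = 76 + 8 + 25 + 21 + 4 = 134
e = 134 / (134 + 16) = 134 / 150 = 0.8933
e × U = 0.8933 × 21 = 18.76
Denominator = 134 + 18.76 = 152.76
CON2 = 113 / 152.76 = 0.7397

74.0%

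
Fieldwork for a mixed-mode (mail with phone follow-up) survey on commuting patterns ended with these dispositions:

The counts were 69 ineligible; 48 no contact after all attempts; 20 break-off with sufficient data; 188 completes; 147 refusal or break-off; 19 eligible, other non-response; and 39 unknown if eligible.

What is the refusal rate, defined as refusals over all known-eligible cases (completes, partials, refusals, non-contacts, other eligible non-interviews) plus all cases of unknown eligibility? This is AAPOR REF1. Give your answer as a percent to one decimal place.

Num → 147
Base → 188 + 20 + 147 + 48 + 19 + 39 = 461
REF1 = 147 / 461 = 0.3189

31.9%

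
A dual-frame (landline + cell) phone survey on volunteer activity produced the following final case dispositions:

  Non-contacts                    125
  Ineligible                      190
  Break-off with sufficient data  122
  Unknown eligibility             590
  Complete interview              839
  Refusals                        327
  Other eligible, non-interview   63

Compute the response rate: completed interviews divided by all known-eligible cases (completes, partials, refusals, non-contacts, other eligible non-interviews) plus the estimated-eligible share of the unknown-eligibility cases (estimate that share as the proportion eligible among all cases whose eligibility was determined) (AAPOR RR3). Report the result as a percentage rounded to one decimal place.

Numerator = 839
Eligible (known) = 839 + 122 + 327 + 125 + 63 = 1476
e = 1476 / (1476 + 190) = 1476 / 1666 = 0.8860
Eligible share of unknowns = 0.8860 × 590 = 522.74
Base = 1476 + 522.74 = 1998.74
RR3 = 839 / 1998.74 = 0.4198

42.0%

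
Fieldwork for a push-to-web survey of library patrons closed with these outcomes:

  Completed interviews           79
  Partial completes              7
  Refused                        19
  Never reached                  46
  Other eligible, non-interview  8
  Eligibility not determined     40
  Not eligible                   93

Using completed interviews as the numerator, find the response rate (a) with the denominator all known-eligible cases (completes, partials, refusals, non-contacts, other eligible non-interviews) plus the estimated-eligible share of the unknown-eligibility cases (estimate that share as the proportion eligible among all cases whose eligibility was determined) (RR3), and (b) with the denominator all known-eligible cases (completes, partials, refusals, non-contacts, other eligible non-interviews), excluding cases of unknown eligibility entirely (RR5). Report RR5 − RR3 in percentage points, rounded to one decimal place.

6.8

Numerator → 79
Eligible (known) → 79 + 7 + 19 + 46 + 8 = 159
e = 159 / (159 + 93) = 159 / 252 = 0.6310
e × U → 0.6310 × 40 = 25.24
Denominator → 159 + 25.24 = 184.24
RR3 = 79 / 184.24 = 0.4288
Denominator → 79 + 7 + 19 + 46 + 8 = 159
RR5 = 79 / 159 = 0.4969
Difference = 49.69 − 42.88 = 6.81 percentage points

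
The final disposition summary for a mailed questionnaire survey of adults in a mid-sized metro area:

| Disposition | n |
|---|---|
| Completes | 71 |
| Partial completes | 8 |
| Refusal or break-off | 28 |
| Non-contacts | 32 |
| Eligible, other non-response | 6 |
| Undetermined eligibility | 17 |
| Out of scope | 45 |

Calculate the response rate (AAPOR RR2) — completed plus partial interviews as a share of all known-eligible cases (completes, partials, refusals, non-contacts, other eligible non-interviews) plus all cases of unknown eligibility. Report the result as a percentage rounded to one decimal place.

Num → 71 + 8 = 79
Denominator → 71 + 8 + 28 + 32 + 6 + 17 = 162
RR2 = 79 / 162 = 0.4877

48.8%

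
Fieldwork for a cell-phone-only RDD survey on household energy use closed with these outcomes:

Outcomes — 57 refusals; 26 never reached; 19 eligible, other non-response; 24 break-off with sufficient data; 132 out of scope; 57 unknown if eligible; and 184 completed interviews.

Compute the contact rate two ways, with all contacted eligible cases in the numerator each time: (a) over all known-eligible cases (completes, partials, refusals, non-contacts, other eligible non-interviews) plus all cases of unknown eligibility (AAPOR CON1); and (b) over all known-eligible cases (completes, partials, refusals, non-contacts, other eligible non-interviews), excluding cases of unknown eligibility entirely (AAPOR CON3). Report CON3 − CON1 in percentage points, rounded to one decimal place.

Num: 184 + 24 + 57 + 19 = 284
Denominator: 184 + 24 + 57 + 26 + 19 + 57 = 367
CON1 = 284 / 367 = 0.7738
Denominator: 184 + 24 + 57 + 26 + 19 = 310
CON3 = 284 / 310 = 0.9161
Difference = 91.61 − 77.38 = 14.23 percentage points

14.2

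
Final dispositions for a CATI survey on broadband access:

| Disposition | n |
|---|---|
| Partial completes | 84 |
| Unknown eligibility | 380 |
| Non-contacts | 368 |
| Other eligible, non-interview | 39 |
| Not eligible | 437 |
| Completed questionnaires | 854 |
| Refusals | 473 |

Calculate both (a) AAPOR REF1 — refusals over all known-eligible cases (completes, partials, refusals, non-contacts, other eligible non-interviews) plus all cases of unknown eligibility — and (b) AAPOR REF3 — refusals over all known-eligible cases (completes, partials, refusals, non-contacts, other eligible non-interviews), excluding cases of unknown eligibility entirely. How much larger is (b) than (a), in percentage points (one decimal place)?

4.5

Numerator: 473
Denom: 854 + 84 + 473 + 368 + 39 + 380 = 2198
REF1 = 473 / 2198 = 0.2152
Denom: 854 + 84 + 473 + 368 + 39 = 1818
REF3 = 473 / 1818 = 0.2602
Difference = 26.02 − 21.52 = 4.50 percentage points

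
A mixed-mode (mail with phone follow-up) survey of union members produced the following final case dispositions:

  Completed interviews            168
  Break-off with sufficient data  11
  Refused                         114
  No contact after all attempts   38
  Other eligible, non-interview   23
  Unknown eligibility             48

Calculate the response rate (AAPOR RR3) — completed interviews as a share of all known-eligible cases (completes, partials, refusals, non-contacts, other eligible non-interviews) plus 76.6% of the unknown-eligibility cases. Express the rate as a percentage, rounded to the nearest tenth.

43.0%

Num: 168
Eligible (known): 168 + 11 + 114 + 38 + 23 = 354
e × U: 0.7660 × 48 = 36.77
Base: 354 + 36.77 = 390.77
RR3 = 168 / 390.77 = 0.4299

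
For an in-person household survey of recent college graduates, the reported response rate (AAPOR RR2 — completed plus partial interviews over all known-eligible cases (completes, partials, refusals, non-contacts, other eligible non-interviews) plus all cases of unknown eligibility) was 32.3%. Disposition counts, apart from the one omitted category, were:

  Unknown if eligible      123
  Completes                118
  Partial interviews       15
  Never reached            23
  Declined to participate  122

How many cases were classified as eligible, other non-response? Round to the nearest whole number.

Numerator: 118 + 15 = 133
RR2 = 133 / D = 0.323
D = 133 / 0.323 = 411.8
Remaining denominator categories sum to 401
eligible, other non-response = 411.8 − 401 ≈ 11

11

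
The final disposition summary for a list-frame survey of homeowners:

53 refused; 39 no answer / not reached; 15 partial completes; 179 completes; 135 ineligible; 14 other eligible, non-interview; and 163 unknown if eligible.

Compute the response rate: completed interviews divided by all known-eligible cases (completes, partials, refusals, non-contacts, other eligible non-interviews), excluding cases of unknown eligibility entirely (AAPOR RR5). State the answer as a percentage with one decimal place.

Numerator → 179
Base → 179 + 15 + 53 + 39 + 14 = 300
RR5 = 179 / 300 = 0.5967

59.7%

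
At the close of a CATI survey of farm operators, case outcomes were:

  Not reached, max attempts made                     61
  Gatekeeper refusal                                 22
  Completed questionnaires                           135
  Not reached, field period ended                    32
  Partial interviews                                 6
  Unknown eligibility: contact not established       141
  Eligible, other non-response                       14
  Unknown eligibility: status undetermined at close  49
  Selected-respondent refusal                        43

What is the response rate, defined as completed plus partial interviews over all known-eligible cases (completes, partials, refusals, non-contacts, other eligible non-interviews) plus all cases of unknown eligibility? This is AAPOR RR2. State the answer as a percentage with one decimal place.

28.0%

Refusals = 22 + 43 = 65
No contact after all attempts = 32 + 61 = 93
Unknown if eligible = 141 + 49 = 190
Num: 135 + 6 = 141
Denom: 135 + 6 + 65 + 93 + 14 + 190 = 503
RR2 = 141 / 503 = 0.2803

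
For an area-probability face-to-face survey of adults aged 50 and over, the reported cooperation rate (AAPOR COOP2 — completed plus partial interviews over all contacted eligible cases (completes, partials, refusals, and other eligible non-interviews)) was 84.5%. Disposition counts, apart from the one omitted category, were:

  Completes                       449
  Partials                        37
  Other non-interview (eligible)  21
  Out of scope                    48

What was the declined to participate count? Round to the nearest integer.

Num → 449 + 37 = 486
COOP2 = 486 / D = 0.845
D = 486 / 0.845 = 575.1
Rest of base = 507
declined to participate = 575.1 − 507 ≈ 68

68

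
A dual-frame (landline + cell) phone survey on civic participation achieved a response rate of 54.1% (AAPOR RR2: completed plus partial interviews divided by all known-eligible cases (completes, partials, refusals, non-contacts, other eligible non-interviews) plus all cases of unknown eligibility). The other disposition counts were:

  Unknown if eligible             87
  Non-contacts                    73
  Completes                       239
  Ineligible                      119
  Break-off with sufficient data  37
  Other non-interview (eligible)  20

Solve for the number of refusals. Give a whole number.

54

Numerator: 239 + 37 = 276
RR2 = 276 / D = 0.541
D = 276 / 0.541 = 510.2
Rest of base = 456
refusals = 510.2 − 456 ≈ 54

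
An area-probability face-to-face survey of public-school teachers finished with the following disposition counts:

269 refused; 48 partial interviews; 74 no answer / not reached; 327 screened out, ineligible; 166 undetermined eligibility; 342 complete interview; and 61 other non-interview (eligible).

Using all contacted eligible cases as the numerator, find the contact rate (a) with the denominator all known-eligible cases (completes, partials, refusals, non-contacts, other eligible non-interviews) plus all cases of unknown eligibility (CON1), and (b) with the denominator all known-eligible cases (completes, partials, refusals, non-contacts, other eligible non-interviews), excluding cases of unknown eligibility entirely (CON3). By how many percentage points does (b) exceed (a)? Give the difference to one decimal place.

Top → 342 + 48 + 269 + 61 = 720
Denom → 342 + 48 + 269 + 74 + 61 + 166 = 960
CON1 = 720 / 960 = 0.7500
Denom → 342 + 48 + 269 + 74 + 61 = 794
CON3 = 720 / 794 = 0.9068
Difference = 90.68 − 75.00 = 15.68 percentage points

15.7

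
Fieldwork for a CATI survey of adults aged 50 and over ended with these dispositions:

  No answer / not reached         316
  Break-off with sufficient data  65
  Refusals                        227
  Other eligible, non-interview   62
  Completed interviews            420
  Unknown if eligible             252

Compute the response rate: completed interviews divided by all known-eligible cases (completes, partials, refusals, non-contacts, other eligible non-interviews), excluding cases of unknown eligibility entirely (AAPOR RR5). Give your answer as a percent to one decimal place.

Num: 420
Base: 420 + 65 + 227 + 316 + 62 = 1090
RR5 = 420 / 1090 = 0.3853

38.5%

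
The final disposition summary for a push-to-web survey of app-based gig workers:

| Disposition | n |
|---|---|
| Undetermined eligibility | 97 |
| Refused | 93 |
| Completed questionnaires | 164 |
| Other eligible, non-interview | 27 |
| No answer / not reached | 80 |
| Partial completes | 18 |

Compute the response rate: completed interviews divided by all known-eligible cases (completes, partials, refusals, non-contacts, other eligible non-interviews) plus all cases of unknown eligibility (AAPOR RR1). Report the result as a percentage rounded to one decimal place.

34.2%

Num = 164
Base = 164 + 18 + 93 + 80 + 27 + 97 = 479
RR1 = 164 / 479 = 0.3424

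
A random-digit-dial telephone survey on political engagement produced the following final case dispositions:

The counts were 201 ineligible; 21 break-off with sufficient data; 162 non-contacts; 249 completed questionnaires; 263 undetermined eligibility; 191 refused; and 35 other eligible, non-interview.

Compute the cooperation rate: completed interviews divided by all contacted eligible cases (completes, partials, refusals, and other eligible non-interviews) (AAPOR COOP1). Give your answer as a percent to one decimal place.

50.2%

Top → 249
Denom → 249 + 21 + 191 + 35 = 496
COOP1 = 249 / 496 = 0.5020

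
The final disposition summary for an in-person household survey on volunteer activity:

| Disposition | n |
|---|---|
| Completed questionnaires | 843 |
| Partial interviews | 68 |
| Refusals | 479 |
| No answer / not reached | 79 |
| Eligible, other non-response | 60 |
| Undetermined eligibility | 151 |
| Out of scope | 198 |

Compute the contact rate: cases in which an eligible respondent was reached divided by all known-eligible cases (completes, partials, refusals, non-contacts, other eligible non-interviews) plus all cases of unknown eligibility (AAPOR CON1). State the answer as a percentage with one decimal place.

86.3%

Num: 843 + 68 + 479 + 60 = 1450
Denom: 843 + 68 + 479 + 79 + 60 + 151 = 1680
CON1 = 1450 / 1680 = 0.8631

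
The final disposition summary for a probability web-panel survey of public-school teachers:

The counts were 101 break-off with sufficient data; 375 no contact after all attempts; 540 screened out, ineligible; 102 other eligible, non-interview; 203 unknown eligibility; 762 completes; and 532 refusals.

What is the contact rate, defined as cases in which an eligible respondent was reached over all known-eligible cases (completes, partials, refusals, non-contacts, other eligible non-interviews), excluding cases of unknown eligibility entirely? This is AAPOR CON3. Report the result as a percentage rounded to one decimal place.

Numerator: 762 + 101 + 532 + 102 = 1497
Denom: 762 + 101 + 532 + 375 + 102 = 1872
CON3 = 1497 / 1872 = 0.7997

80.0%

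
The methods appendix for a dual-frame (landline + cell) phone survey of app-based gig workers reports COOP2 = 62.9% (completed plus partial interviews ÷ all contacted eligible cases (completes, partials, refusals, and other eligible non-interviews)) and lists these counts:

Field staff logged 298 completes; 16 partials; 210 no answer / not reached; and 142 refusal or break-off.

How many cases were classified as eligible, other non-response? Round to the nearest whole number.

43

Numerator: 298 + 16 = 314
COOP2 = 314 / D = 0.629
D = 314 / 0.629 = 499.2
Remaining denominator categories sum to 456
eligible, other non-response = 499.2 − 456 ≈ 43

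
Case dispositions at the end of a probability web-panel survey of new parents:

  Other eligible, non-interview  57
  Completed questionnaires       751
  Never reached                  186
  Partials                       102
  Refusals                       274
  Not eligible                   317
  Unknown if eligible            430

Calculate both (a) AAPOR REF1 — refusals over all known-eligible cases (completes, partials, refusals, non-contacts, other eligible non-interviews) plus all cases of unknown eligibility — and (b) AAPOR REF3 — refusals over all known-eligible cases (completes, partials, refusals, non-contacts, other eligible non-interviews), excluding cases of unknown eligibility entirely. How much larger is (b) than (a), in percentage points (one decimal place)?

4.8

Num: 274
Denominator: 751 + 102 + 274 + 186 + 57 + 430 = 1800
REF1 = 274 / 1800 = 0.1522
Denominator: 751 + 102 + 274 + 186 + 57 = 1370
REF3 = 274 / 1370 = 0.2000
Difference = 20.00 − 15.22 = 4.78 percentage points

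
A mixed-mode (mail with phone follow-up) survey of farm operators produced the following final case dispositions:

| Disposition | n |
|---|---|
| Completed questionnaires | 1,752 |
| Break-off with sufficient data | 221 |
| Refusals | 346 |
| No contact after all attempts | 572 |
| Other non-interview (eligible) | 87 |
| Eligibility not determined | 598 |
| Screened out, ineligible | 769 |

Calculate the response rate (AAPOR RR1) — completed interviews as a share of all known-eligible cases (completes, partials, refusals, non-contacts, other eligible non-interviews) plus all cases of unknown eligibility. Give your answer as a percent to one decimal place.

Numerator = 1752
Denominator = 1752 + 221 + 346 + 572 + 87 + 598 = 3576
RR1 = 1752 / 3576 = 0.4899

49.0%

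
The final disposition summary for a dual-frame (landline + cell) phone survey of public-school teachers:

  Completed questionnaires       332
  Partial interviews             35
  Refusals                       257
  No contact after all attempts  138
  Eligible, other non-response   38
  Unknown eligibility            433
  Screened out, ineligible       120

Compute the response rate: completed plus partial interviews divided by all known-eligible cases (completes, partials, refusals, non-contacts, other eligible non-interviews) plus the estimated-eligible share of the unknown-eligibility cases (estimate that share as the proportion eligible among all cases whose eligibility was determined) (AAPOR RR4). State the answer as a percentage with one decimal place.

Numerator: 332 + 35 = 367
Determined eligible: 332 + 35 + 257 + 138 + 38 = 800
e = 800 / (800 + 120) = 800 / 920 = 0.8696
e × U: 0.8696 × 433 = 376.54
Denom: 800 + 376.54 = 1176.54
RR4 = 367 / 1176.54 = 0.3119

31.2%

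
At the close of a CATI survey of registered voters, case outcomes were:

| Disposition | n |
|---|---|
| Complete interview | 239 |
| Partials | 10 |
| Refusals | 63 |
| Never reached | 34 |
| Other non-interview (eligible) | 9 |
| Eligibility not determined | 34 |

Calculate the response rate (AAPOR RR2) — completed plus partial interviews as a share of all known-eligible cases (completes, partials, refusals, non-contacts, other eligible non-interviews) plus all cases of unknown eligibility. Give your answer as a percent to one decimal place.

64.0%

Numerator: 239 + 10 = 249
Denominator: 239 + 10 + 63 + 34 + 9 + 34 = 389
RR2 = 249 / 389 = 0.6401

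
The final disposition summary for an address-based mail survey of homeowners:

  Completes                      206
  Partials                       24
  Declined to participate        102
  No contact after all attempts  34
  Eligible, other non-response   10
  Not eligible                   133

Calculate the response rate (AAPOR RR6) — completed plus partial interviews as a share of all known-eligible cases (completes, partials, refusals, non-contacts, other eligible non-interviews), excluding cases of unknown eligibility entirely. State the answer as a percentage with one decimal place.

61.2%

Numerator → 206 + 24 = 230
Base → 206 + 24 + 102 + 34 + 10 = 376
RR6 = 230 / 376 = 0.6117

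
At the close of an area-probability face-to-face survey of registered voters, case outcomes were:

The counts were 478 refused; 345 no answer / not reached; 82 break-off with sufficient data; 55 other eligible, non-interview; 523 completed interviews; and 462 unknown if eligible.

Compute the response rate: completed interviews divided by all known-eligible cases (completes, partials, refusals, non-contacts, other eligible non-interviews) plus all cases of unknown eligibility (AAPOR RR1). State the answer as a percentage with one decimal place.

26.9%

Num = 523
Denom = 523 + 82 + 478 + 345 + 55 + 462 = 1945
RR1 = 523 / 1945 = 0.2689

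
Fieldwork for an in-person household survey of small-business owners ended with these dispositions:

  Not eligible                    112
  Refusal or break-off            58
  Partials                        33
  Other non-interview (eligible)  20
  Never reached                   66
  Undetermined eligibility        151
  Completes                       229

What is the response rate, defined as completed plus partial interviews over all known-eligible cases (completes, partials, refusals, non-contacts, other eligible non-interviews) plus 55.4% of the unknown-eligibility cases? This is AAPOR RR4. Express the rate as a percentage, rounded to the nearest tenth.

53.5%

Top = 229 + 33 = 262
Determined eligible = 229 + 33 + 58 + 66 + 20 = 406
Eligible share of unknowns = 0.5540 × 151 = 83.65
Denominator = 406 + 83.65 = 489.65
RR4 = 262 / 489.65 = 0.5351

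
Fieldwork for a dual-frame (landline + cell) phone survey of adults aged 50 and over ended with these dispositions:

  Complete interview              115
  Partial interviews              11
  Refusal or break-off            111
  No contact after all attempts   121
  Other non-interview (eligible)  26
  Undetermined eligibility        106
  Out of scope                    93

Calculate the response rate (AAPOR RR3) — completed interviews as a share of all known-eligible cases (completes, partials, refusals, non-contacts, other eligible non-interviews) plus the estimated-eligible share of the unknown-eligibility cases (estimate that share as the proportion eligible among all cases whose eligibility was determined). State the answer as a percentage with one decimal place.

Top = 115
Eligible (known) = 115 + 11 + 111 + 121 + 26 = 384
e = 384 / (384 + 93) = 384 / 477 = 0.8050
Estimated eligible among unknowns = 0.8050 × 106 = 85.33
Denom = 384 + 85.33 = 469.33
RR3 = 115 / 469.33 = 0.2450

24.5%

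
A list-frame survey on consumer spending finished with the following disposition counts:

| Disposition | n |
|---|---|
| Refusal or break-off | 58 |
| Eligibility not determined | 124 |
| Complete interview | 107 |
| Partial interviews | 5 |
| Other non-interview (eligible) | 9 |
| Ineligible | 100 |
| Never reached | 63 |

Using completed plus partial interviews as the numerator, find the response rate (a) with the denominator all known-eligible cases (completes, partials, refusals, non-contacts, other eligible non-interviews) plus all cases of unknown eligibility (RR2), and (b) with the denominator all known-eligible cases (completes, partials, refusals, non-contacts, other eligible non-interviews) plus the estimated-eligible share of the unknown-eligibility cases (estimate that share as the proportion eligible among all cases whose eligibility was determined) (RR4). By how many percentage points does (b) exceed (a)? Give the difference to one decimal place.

Num = 107 + 5 = 112
Base = 107 + 5 + 58 + 63 + 9 + 124 = 366
RR2 = 112 / 366 = 0.3060
Eligible (known) = 107 + 5 + 58 + 63 + 9 = 242
e = 242 / (242 + 100) = 242 / 342 = 0.7076
e × U = 0.7076 × 124 = 87.74
Base = 242 + 87.74 = 329.74
RR4 = 112 / 329.74 = 0.3397
Difference = 33.97 − 30.60 = 3.37 percentage points

3.4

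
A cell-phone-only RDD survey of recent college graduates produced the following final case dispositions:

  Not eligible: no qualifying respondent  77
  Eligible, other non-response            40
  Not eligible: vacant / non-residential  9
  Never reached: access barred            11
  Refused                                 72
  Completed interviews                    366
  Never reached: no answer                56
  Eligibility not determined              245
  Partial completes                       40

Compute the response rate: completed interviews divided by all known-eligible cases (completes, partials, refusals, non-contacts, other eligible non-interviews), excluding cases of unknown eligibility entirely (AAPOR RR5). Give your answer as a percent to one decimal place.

62.6%

Never reached = 56 + 11 = 67
Screened out, ineligible = 77 + 9 = 86
Num = 366
Base = 366 + 40 + 72 + 67 + 40 = 585
RR5 = 366 / 585 = 0.6256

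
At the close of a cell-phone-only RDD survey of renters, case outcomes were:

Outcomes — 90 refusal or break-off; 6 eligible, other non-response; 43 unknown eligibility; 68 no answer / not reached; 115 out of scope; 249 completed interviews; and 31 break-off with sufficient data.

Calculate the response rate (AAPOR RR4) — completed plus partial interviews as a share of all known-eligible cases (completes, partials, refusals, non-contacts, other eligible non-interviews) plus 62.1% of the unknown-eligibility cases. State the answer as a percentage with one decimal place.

Num → 249 + 31 = 280
Eligible (known) → 249 + 31 + 90 + 68 + 6 = 444
Eligible share of unknowns → 0.6210 × 43 = 26.70
Denom → 444 + 26.70 = 470.70
RR4 = 280 / 470.70 = 0.5949

59.5%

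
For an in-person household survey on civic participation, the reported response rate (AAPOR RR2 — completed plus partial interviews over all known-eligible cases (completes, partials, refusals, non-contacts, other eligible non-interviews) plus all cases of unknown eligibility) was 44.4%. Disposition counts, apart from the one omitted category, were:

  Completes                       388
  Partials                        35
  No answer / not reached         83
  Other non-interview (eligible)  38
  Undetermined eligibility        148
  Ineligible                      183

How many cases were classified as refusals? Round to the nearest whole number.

Num = 388 + 35 = 423
RR2 = 423 / D = 0.444
D = 423 / 0.444 = 952.7
Other denominator terms total 692
refusals = 952.7 − 692 ≈ 261

261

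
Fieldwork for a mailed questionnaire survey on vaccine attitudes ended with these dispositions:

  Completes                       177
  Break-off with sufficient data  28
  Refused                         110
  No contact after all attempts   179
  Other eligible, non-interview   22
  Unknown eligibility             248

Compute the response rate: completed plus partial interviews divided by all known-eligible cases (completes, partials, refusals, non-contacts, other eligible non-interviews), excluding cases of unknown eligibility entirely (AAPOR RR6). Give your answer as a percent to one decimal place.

Top: 177 + 28 = 205
Denominator: 177 + 28 + 110 + 179 + 22 = 516
RR6 = 205 / 516 = 0.3973

39.7%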